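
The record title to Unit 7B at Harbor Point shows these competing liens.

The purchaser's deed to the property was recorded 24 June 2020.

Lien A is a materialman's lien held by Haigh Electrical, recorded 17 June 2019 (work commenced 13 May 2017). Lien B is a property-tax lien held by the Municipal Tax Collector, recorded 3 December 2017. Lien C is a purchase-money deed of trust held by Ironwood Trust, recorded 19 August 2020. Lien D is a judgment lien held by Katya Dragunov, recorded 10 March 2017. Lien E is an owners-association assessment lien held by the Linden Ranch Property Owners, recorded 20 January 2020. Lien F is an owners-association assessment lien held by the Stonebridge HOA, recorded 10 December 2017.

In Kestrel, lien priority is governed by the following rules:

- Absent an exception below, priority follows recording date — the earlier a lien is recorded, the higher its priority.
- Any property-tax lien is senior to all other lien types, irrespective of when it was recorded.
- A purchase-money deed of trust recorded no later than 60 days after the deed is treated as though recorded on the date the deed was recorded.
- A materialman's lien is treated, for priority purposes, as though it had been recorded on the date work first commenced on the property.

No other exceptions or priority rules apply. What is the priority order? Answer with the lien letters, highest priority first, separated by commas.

First, effective dates: A's effective date is 13 May 2017, when work began; C was recorded within the 60-day window, so its effective date is the deed date 24 June 2020.
B is a property-tax lien, so it outranks all other liens regardless of date.
Ordering the rest by effective date: D (10 March 2017), A (13 May 2017), F (10 December 2017), E (20 January 2020), C (24 June 2020).

B, D, A, F, E, C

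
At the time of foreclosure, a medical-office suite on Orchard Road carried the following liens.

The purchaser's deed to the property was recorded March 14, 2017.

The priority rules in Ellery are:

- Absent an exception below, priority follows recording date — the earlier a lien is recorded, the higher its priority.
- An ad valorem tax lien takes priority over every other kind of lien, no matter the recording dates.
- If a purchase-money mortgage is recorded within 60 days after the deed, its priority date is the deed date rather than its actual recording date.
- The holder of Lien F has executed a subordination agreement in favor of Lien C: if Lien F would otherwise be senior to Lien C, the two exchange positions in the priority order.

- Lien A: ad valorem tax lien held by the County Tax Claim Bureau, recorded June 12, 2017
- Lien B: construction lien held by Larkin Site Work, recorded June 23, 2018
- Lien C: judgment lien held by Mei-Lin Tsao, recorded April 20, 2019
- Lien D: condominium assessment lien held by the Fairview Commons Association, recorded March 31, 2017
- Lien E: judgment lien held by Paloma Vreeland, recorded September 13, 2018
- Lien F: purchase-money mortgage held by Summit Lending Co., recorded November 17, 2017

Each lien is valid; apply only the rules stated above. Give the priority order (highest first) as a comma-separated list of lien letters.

A, D, C, B, E, F

Effective dates after the stated exceptions: F was recorded 248 days after the deed, outside the 60-day window, so it keeps its recording date.
A is an ad valorem tax lien, so it outranks all other liens regardless of date.
Among the remaining liens, by effective date: D (March 31, 2017), F (November 17, 2017), B (June 23, 2018), E (September 13, 2018), C (April 20, 2019).
Because F would otherwise rank above C, the subordination swaps them.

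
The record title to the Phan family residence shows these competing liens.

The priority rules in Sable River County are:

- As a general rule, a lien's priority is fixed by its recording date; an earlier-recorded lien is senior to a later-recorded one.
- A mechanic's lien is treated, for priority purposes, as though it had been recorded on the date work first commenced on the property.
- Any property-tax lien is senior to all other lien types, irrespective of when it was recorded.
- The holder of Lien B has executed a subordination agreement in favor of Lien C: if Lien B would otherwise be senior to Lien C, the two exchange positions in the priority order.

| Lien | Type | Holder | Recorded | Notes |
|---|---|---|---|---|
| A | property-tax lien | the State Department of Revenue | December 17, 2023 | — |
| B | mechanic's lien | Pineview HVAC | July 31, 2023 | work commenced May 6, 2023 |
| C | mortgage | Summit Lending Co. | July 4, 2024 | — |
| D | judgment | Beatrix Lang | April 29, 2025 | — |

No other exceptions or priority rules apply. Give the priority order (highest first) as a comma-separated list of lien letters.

A, C, B, D

Effective dates after the stated exceptions: B's effective date is May 6, 2023, when work began.
A, as a property-tax lien, has superpriority and ranks first.
Remaining liens by effective date: B (May 6, 2023), C (July 4, 2024), D (April 29, 2025).
Because B would otherwise rank above C, the subordination swaps them.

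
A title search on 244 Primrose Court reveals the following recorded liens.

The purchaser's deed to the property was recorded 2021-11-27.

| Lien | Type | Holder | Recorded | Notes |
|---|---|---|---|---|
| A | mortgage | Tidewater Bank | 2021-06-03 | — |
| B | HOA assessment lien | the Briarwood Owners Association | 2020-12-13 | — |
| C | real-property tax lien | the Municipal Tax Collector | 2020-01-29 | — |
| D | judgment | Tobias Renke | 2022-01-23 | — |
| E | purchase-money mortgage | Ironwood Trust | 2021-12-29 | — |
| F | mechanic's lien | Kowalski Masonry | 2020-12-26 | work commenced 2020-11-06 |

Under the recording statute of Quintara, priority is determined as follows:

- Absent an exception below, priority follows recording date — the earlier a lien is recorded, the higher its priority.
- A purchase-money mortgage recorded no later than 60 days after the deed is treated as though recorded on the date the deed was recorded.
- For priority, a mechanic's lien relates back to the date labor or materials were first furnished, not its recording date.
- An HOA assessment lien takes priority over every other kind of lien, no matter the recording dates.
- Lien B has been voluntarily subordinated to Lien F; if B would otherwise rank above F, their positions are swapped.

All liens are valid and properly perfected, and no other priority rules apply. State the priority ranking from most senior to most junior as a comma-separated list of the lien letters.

F, C, B, A, E, D

Adjusting effective dates: E relates back to the deed date 2021-11-27; F relates back to 2020-11-06 (work commenced).
B, as an HOA assessment lien, has superpriority and ranks first.
Remaining liens by effective date: C (2020-01-29), F (2020-11-06), A (2021-06-03), E (2021-11-27), D (2022-01-23).
B is senior to F before the subordination, so the two trade places.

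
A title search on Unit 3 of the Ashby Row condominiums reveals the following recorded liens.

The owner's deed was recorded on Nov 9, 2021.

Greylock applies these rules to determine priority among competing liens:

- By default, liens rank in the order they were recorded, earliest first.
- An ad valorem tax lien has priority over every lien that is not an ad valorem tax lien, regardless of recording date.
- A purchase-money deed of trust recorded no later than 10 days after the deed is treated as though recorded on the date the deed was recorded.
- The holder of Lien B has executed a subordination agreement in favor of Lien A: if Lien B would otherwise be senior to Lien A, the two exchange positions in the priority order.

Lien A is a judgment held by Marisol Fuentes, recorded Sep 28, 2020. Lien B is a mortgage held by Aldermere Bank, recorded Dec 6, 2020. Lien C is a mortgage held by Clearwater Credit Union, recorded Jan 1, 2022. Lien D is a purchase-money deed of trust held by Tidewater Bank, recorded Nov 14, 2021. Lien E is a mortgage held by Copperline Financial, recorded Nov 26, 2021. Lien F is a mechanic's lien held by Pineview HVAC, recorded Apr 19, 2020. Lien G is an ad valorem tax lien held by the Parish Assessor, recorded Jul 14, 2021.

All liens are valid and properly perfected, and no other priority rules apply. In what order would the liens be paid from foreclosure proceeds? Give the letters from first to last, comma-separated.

First, effective dates: D's effective date is the deed date, Nov 9, 2021.
As an ad valorem tax lien, G is senior to every other lien.
Ordering the rest by effective date: F (Apr 19, 2020), A (Sep 28, 2020), B (Dec 6, 2020), D (Nov 9, 2021), E (Nov 26, 2021), C (Jan 1, 2022).
B already ranks below A; the subordination has no effect.

G, F, A, B, D, E, C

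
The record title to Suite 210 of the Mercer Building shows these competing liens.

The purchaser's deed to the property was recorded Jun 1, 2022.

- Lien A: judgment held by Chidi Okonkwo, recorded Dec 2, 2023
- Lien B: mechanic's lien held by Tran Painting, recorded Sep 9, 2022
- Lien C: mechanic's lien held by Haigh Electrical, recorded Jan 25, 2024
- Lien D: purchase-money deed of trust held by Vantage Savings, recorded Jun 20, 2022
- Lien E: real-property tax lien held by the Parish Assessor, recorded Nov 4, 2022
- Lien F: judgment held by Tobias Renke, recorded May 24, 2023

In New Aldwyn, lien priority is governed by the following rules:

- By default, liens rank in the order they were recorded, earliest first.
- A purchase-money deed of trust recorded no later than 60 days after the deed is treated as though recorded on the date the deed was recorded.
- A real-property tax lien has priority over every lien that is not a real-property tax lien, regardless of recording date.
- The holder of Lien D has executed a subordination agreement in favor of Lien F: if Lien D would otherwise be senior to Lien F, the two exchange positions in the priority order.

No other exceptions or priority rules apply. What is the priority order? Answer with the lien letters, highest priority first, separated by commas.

First, effective dates: D was recorded within the 60-day window, so its effective date is the deed date Jun 1, 2022.
E is a real-property tax lien and takes priority over every other lien.
Ordering the rest by effective date: D (Jun 1, 2022), B (Sep 9, 2022), F (May 24, 2023), A (Dec 2, 2023), C (Jan 25, 2024).
Because D would otherwise rank above F, the subordination swaps them.

E, F, B, D, A, C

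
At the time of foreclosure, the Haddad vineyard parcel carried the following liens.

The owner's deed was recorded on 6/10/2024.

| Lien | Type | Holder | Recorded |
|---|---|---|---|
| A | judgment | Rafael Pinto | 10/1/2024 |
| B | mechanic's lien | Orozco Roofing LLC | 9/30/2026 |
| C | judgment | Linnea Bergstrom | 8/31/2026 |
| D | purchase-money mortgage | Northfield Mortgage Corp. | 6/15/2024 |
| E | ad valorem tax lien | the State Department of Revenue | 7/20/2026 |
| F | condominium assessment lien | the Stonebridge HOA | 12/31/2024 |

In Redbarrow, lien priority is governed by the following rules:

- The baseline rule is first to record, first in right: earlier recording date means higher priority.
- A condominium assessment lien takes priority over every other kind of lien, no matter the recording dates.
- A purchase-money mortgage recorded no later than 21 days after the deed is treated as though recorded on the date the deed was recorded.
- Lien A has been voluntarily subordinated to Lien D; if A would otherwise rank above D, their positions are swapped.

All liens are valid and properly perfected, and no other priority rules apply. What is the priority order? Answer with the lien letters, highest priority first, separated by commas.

Effective dates after the stated exceptions: D's effective date is the deed date, 6/10/2024.
F is a condominium assessment lien, so it outranks all other liens regardless of date.
Among the remaining liens, by effective date: D (6/10/2024), A (10/1/2024), E (7/20/2026), C (8/31/2026), B (9/30/2026).
Since A is not senior to D, the subordination leaves the order unchanged.

F, D, A, E, C, B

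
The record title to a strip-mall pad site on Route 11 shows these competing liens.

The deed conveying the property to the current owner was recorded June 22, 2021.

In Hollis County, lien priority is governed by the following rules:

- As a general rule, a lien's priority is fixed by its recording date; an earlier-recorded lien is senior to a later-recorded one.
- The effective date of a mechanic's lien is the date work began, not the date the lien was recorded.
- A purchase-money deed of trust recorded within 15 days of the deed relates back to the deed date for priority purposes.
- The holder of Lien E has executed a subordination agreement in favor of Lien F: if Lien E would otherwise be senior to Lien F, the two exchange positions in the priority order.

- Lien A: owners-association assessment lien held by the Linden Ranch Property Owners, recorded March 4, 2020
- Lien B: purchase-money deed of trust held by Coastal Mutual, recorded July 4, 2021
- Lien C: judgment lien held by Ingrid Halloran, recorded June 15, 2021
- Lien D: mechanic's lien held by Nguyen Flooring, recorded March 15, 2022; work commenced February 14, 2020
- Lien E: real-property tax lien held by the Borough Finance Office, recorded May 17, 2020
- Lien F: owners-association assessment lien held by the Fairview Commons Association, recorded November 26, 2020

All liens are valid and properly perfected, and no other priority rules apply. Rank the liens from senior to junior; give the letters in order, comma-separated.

Adjusting effective dates: B relates back to the deed date June 22, 2021; D relates back to February 14, 2020 (work commenced).
Sorted by effective date: D (February 14, 2020), A (March 4, 2020), E (May 17, 2020), F (November 26, 2020), C (June 15, 2021), B (June 22, 2021).
E would otherwise be senior to F, so under the subordination agreement E and F exchange positions.

D, A, F, E, C, B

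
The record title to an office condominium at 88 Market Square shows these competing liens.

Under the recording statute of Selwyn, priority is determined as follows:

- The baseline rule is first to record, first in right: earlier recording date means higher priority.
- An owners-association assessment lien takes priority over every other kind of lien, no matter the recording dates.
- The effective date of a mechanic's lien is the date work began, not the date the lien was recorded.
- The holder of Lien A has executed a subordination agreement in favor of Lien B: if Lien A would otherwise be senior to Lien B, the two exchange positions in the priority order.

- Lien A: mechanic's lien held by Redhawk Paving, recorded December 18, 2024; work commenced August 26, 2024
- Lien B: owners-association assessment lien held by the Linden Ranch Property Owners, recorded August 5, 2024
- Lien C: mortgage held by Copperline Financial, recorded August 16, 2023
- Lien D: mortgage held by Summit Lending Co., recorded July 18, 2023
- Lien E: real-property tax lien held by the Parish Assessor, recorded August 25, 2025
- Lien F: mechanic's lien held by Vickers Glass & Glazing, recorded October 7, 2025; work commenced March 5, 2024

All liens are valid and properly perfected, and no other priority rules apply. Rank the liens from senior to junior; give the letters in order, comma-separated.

B, D, C, F, A, E

Adjusting effective dates: A's effective date is August 26, 2024, when work began; F's effective date is March 5, 2024, when work began.
As an owners-association assessment lien, B is senior to every other lien.
The other liens, earliest effective date first: D (July 18, 2023), C (August 16, 2023), F (March 5, 2024), A (August 26, 2024), E (August 25, 2025).
A is already junior to B, so the subordination agreement changes nothing.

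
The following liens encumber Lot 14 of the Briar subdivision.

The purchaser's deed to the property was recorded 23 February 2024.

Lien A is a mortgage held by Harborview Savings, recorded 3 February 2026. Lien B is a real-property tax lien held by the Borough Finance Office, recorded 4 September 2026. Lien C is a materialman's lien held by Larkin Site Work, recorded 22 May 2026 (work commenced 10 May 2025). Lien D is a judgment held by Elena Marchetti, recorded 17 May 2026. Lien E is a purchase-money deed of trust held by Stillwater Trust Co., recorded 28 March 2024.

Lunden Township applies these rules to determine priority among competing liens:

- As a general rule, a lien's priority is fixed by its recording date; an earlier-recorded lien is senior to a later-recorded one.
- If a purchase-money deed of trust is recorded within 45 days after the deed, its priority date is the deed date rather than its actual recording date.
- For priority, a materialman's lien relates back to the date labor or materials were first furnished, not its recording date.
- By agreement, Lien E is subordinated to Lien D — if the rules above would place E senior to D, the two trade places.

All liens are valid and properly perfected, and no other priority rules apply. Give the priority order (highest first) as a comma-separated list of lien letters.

D, C, A, E, B

Adjusting effective dates: C relates back to 10 May 2025 (work commenced); E's effective date is the deed date, 23 February 2024.
Sorted by effective date: E (23 February 2024), C (10 May 2025), A (3 February 2026), D (17 May 2026), B (4 September 2026).
Because E would otherwise rank above D, the subordination swaps them.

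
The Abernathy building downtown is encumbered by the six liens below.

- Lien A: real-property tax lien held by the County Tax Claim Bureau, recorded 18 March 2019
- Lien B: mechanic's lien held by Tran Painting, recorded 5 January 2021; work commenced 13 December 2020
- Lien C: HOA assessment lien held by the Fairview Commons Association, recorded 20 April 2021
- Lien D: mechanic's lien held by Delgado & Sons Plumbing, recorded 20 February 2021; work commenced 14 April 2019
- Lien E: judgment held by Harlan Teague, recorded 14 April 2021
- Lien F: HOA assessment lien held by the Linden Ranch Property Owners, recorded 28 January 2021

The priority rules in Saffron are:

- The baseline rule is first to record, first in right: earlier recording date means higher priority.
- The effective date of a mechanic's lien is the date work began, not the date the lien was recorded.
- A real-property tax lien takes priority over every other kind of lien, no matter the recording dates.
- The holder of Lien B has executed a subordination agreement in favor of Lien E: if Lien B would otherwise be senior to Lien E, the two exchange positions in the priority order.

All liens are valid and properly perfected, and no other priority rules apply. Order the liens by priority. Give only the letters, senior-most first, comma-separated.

A, D, E, F, B, C

Adjusting effective dates: B is treated as recorded 13 December 2020, the work-commencement date; D is treated as recorded 14 April 2019, the work-commencement date.
A is a real-property tax lien, so it outranks all other liens regardless of date.
Remaining liens by effective date: D (14 April 2019), B (13 December 2020), F (28 January 2021), E (14 April 2021), C (20 April 2021).
The subordination applies — B was senior to E — so B and E swap.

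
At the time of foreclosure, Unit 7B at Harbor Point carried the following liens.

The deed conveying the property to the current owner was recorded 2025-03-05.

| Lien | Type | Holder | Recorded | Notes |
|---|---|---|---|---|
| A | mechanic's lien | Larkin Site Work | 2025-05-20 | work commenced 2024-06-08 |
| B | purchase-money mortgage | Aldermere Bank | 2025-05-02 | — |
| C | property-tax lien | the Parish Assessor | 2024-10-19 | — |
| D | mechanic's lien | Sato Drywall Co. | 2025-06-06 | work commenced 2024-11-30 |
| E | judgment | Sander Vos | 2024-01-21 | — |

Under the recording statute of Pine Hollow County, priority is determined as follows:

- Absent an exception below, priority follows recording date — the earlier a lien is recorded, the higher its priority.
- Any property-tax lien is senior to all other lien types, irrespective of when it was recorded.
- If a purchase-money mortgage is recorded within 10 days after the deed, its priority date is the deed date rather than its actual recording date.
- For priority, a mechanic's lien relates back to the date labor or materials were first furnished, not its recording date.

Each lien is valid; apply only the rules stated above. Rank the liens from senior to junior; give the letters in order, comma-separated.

Adjusting effective dates: A relates back to 2024-06-08 (work commenced); B missed the 10-day window (58 days after the deed), so its recording date stands; D relates back to 2024-11-30 (work commenced).
As a property-tax lien, C is senior to every other lien.
Remaining liens by effective date: E (2024-01-21), A (2024-06-08), D (2024-11-30), B (2025-05-02).

C, E, A, D, B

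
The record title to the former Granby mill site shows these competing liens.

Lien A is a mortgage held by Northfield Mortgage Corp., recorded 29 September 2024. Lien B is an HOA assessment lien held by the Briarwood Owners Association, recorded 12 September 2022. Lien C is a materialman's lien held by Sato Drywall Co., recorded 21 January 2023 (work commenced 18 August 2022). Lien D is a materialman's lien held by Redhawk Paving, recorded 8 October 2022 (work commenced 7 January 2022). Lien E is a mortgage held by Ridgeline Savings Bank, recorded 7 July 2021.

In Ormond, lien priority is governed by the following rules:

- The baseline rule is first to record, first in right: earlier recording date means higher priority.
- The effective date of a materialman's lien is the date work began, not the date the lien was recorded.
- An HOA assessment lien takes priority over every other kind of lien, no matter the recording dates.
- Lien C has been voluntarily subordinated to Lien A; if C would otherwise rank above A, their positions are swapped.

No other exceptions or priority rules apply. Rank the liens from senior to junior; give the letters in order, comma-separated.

B, E, D, A, C

First, effective dates: C relates back to 18 August 2022 (work commenced); D's effective date is 7 January 2022, when work began.
As an HOA assessment lien, B is senior to every other lien.
Ordering the rest by effective date: E (7 July 2021), D (7 January 2022), C (18 August 2022), A (29 September 2024).
Because C would otherwise rank above A, the subordination swaps them.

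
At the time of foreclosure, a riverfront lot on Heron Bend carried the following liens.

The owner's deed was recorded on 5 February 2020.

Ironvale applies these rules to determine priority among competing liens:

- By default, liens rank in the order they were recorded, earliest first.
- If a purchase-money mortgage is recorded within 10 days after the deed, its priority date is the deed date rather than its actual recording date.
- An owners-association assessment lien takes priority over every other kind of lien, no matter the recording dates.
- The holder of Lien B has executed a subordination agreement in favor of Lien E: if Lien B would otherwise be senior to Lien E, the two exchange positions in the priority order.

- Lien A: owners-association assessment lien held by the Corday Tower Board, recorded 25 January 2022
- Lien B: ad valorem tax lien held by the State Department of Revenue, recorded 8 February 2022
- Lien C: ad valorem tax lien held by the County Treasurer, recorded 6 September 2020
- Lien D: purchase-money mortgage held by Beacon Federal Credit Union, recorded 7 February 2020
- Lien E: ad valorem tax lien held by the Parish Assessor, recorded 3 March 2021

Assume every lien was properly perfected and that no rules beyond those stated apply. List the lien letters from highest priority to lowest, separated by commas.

Effective dates after the stated exceptions: D's effective date is the deed date, 5 February 2020.
A, as an owners-association assessment lien, has superpriority and ranks first.
Ordering the rest by effective date: D (5 February 2020), C (6 September 2020), E (3 March 2021), B (8 February 2022).
Since B is not senior to E, the subordination leaves the order unchanged.

A, D, C, E, B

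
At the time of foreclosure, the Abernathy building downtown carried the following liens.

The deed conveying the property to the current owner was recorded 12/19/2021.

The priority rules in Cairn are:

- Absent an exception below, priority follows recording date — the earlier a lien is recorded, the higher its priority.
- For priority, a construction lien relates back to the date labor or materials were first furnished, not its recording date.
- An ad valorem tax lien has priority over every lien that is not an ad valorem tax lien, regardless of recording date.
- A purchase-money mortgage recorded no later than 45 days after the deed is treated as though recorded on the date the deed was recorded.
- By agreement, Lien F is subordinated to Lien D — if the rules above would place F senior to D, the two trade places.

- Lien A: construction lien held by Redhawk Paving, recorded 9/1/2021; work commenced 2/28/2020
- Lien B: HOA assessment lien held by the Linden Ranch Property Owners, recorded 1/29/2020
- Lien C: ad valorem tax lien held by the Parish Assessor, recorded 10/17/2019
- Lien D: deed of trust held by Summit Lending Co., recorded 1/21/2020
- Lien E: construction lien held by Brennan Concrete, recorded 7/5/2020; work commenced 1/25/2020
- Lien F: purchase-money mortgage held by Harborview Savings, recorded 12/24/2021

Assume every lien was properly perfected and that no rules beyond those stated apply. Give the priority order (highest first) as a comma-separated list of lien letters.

C, D, E, B, A, F

Effective dates: A is treated as recorded 2/28/2020, the work-commencement date; E's effective date is 1/25/2020, when work began; F was recorded within the 45-day window, so its effective date is the deed date 12/19/2021.
C, as an ad valorem tax lien, has superpriority and ranks first.
Ordering the rest by effective date: D (1/21/2020), E (1/25/2020), B (1/29/2020), A (2/28/2020), F (12/19/2021).
Since F is not senior to D, the subordination leaves the order unchanged.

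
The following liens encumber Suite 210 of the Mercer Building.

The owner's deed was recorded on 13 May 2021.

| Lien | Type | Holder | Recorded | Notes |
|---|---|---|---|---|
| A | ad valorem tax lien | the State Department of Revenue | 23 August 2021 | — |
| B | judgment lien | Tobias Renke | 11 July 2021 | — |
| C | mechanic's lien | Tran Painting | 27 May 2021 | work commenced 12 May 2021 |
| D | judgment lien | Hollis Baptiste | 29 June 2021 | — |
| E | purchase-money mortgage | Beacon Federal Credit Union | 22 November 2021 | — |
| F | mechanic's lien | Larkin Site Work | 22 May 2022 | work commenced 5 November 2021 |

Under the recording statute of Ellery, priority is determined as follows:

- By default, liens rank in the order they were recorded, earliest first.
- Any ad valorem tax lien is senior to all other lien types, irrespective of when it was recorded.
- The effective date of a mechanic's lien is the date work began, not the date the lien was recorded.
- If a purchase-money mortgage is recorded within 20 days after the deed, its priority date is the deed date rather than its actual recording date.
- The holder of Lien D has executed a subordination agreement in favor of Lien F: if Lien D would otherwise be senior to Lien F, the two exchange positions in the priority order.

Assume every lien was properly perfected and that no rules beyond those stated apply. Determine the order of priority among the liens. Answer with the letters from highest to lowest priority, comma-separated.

Effective dates: C's effective date is 12 May 2021, when work began; E was recorded 193 days after the deed, outside the 20-day window, so it keeps its recording date; F's effective date is 5 November 2021, when work began.
A is an ad valorem tax lien, so it outranks all other liens regardless of date.
The other liens, earliest effective date first: C (12 May 2021), D (29 June 2021), B (11 July 2021), F (5 November 2021), E (22 November 2021).
The subordination applies — D was senior to F — so D and F swap.

A, C, F, B, D, E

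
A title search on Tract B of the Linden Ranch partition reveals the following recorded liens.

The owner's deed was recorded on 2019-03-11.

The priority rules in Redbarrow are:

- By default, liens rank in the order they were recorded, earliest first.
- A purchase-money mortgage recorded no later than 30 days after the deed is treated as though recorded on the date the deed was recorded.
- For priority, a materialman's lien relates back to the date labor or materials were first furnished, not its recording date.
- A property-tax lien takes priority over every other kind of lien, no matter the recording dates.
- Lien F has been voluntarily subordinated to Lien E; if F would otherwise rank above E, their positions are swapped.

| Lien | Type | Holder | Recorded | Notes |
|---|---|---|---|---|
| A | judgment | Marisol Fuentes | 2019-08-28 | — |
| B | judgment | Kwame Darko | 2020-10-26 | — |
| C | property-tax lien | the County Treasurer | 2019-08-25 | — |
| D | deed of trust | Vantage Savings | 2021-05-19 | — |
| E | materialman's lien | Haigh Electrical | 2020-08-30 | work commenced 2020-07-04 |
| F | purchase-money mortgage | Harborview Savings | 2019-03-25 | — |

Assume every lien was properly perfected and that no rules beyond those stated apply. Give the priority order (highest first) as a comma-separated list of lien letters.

C, E, A, F, B, D

Effective dates after the stated exceptions: E is treated as recorded 2020-07-04, the work-commencement date; F's effective date is the deed date, 2019-03-11.
C is a property-tax lien, so it outranks all other liens regardless of date.
Remaining liens by effective date: F (2019-03-11), A (2019-08-28), E (2020-07-04), B (2020-10-26), D (2021-05-19).
The subordination applies — F was senior to E — so F and E swap.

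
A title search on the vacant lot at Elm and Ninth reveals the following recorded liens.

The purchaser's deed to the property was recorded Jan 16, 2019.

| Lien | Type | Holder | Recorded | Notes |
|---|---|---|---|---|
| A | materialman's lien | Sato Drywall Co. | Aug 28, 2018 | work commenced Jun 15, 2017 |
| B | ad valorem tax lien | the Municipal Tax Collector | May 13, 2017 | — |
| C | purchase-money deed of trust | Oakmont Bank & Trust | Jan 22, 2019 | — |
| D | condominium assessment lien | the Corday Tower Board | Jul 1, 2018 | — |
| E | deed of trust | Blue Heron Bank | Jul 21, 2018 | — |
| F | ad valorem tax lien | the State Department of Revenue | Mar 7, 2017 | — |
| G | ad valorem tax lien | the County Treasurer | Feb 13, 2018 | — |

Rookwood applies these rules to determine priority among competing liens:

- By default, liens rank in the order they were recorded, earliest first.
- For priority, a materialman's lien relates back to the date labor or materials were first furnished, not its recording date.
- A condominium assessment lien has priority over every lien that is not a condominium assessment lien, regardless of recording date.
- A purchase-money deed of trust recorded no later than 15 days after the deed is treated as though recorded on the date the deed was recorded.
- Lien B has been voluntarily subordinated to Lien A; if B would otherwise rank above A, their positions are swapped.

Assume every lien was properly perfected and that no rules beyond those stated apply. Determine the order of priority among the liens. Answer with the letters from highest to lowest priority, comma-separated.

Effective dates after the stated exceptions: A's effective date is Jun 15, 2017, when work began; C's effective date is the deed date, Jan 16, 2019.
As a condominium assessment lien, D is senior to every other lien.
Ordering the rest by effective date: F (Mar 7, 2017), B (May 13, 2017), A (Jun 15, 2017), G (Feb 13, 2018), E (Jul 21, 2018), C (Jan 16, 2019).
Because B would otherwise rank above A, the subordination swaps them.

D, F, A, B, G, E, C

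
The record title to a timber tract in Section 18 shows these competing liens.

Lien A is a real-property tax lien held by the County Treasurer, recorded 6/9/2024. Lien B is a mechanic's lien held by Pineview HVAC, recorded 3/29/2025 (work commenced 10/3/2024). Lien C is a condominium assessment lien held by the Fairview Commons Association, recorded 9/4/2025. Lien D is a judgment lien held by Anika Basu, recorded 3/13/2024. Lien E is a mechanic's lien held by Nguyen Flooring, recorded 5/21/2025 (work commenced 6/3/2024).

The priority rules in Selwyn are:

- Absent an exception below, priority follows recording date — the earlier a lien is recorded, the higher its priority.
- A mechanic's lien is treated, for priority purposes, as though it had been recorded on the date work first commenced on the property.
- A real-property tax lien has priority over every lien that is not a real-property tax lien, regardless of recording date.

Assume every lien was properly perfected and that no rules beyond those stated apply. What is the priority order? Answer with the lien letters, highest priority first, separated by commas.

A, D, E, B, C

Adjusting effective dates: B's effective date is 10/3/2024, when work began; E relates back to 6/3/2024 (work commenced).
A, as a real-property tax lien, has superpriority and ranks first.
The other liens, earliest effective date first: D (3/13/2024), E (6/3/2024), B (10/3/2024), C (9/4/2025).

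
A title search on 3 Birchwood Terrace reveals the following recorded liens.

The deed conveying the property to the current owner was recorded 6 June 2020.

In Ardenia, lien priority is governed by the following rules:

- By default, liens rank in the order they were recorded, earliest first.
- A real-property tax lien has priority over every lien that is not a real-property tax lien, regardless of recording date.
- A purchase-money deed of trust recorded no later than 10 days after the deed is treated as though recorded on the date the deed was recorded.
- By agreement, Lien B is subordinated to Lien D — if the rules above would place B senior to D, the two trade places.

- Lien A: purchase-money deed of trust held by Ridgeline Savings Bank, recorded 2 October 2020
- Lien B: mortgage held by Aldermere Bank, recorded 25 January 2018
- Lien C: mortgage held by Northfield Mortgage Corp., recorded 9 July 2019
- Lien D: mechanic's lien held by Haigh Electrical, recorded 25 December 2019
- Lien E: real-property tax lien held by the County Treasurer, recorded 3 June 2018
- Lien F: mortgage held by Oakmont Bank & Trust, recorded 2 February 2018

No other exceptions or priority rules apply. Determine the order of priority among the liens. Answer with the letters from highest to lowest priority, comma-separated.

E, D, F, C, B, A

Adjusting effective dates: A was recorded 118 days after the deed, outside the 10-day window, so it keeps its recording date.
As a real-property tax lien, E is senior to every other lien.
The other liens, earliest effective date first: B (25 January 2018), F (2 February 2018), C (9 July 2019), D (25 December 2019), A (2 October 2020).
B would otherwise be senior to D, so under the subordination agreement B and D exchange positions.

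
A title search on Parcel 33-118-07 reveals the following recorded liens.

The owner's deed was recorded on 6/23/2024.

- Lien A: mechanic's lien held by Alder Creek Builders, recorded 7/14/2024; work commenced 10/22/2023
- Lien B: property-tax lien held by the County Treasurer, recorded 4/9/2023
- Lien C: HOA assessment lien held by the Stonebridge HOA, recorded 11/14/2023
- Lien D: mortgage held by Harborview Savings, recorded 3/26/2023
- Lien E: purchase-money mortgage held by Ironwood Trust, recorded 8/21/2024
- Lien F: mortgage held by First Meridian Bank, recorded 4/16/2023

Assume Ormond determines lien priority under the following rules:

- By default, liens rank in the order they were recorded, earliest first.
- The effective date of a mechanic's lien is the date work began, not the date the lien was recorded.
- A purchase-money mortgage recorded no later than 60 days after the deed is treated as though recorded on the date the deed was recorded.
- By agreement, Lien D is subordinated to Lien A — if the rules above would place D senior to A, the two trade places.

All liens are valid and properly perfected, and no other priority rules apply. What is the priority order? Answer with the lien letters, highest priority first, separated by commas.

Adjusting effective dates: A's effective date is 10/22/2023, when work began; E's effective date is the deed date, 6/23/2024.
By effective date: D (3/26/2023), B (4/9/2023), F (4/16/2023), A (10/22/2023), C (11/14/2023), E (6/23/2024).
D is senior to A before the subordination, so the two trade places.

A, B, F, D, C, E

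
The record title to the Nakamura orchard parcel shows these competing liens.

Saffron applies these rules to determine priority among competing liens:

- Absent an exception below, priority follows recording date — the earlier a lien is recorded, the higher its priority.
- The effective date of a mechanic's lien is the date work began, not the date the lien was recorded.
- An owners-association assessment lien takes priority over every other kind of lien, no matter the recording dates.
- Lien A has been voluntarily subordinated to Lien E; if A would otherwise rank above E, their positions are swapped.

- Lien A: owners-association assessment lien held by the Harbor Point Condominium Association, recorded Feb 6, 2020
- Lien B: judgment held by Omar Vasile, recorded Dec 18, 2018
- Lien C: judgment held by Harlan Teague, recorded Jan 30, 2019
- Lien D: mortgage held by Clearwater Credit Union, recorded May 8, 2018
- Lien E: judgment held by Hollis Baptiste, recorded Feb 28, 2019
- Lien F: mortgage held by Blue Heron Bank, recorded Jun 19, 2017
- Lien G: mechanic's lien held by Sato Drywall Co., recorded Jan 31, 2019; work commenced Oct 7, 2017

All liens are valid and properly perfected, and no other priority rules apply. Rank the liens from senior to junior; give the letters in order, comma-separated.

First, effective dates: G relates back to Oct 7, 2017 (work commenced).
A is an owners-association assessment lien, so it outranks all other liens regardless of date.
Ordering the rest by effective date: F (Jun 19, 2017), G (Oct 7, 2017), D (May 8, 2018), B (Dec 18, 2018), C (Jan 30, 2019), E (Feb 28, 2019).
Because A would otherwise rank above E, the subordination swaps them.

E, F, G, D, B, C, A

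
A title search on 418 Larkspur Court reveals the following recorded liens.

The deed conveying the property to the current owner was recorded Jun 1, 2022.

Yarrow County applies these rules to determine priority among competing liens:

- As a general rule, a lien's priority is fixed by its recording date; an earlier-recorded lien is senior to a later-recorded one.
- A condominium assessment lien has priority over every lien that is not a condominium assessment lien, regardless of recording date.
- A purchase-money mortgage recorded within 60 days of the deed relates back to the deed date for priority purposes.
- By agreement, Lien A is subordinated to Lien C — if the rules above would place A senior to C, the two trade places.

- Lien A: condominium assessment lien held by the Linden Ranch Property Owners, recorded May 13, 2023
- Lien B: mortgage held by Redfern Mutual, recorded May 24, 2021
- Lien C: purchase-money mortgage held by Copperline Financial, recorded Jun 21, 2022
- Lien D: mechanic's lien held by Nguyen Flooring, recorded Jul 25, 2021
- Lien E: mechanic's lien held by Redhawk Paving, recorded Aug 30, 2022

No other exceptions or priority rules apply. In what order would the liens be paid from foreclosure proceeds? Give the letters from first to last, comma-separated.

Adjusting effective dates: C was recorded within the 60-day window, so its effective date is the deed date Jun 1, 2022.
A is a condominium assessment lien, so it outranks all other liens regardless of date.
Among the remaining liens, by effective date: B (May 24, 2021), D (Jul 25, 2021), C (Jun 1, 2022), E (Aug 30, 2022).
The subordination applies — A was senior to C — so A and C swap.

C, B, D, A, E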